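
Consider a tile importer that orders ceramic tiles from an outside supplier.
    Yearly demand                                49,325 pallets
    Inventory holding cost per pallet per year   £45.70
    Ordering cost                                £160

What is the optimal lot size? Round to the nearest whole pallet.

2DS/H = 2·49,325·160/45.7 = 345,382.93
EOQ = √345,382.93 ≈ 587.69

588 pallets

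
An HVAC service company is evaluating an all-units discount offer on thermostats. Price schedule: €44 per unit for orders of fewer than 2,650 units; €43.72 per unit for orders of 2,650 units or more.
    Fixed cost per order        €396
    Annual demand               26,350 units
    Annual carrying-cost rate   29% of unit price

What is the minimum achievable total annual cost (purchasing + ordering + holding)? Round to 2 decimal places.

H₁ = 29%×€44 = €12.7600;  H₂ = 29%×€43.72 = €12.6788
EOQ₁ = √(2×26,350×396/12.7600) = 1,278.87  (< 2,650, feasible at tier 1)
EOQ₂ = √(2×26,350×396/12.6788) = 1,282.96  (< 2,650 → use Q = 2,650 at tier-2 price)
TC(tier 1 (EOQ₁), Q≈1,278.9) = €1,175,718.42
TC(tier 2, Q≈2,650.0) = €1,172,758.99
Minimum at tier 2: €1,172,758.99

€1,172,758.99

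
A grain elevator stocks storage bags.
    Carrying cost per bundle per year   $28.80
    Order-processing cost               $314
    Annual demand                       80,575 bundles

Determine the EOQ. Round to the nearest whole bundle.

Optimal lot size Q* = (2 × 80,575 × $314 / $28.8)^½ ≈ 1,325.51

1,326 bundles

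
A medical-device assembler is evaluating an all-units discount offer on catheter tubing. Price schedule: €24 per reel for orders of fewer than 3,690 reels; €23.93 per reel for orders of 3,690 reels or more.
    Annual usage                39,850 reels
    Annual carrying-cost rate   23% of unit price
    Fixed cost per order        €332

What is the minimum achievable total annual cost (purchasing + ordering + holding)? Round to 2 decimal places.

H₁ = 23%×€24 = €5.5200;  H₂ = 23%×€23.93 = €5.5039
EOQ₁ = √(2×39,850×332/5.5200) = 2,189.42  (< 3,690, feasible at tier 1)
EOQ₂ = √(2×39,850×332/5.5039) = 2,192.62  (< 3,690 → use Q = 3,690 at tier-2 price)
TC(tier 1 (EOQ₁), Q≈2,189.4) = €968,485.59
TC(tier 2, Q≈3,690.0) = €967,350.62
Minimum at tier 2: €967,350.62

€967,350.62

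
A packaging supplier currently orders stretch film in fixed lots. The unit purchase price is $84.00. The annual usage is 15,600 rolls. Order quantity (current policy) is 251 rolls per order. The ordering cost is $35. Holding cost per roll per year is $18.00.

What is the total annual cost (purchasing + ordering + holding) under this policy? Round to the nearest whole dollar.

Orders/yr = 15,600/251 = 62.151; ordering cost = 62.151 × $35 = $2,175.30
Average inventory = 251/2 = 125.5; holding cost = 125.5 × $18 = $2,259.00
Purchase cost = D·C = 15,600 × 84 = $1,310,400.00
Total = $2,175.30 + $2,259.00 + $1,310,400.00 = $1,314,834.30

$1,314,834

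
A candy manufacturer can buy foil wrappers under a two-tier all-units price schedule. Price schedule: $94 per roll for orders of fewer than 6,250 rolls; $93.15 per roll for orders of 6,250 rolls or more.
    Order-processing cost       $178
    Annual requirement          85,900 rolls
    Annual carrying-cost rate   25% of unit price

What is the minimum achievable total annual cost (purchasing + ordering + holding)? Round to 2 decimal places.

H₁ = 25%×$94 = $23.5000;  H₂ = 25%×$93.15 = $23.2875
EOQ₁ = √(2×85,900×178/23.5000) = 1,140.74  (< 6,250, feasible at tier 1)
EOQ₂ = √(2×85,900×178/23.2875) = 1,145.94  (< 6,250 → use Q = 6,250 at tier-2 price)
TC(tier 1 (EOQ₁), Q≈1,140.7) = $8,101,407.45
TC(tier 2, Q≈6,250.0) = $8,076,804.87
Minimum at tier 2: $8,076,804.87

$8,076,804.87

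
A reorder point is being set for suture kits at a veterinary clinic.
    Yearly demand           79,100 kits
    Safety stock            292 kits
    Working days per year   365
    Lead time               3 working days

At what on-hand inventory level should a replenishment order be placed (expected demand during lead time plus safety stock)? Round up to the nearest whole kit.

943 kits

Daily demand d = 79,100 / 365 = 216.712 kits/day
Demand during lead time = 216.712 × 3 = 650.14
Reorder point = 650.14 + 292 = 942.14 → round up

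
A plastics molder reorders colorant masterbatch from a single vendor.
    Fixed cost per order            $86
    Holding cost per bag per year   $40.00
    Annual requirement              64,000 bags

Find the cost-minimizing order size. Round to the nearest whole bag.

2DS/H = 2·64,000·86/40 = 275,200.00
EOQ = √275,200.00 ≈ 524.60

525 bags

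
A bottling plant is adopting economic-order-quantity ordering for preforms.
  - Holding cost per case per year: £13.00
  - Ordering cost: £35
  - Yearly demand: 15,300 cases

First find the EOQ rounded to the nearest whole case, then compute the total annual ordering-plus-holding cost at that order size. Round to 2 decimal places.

£3,731.35

Q* = √(2·D·S / H) = √(2·15,300·35 / 13) = √82,384.6 ≈ 287.03 → Q = 287 cases
Orders/yr = 15,300/287 = 53.310; ordering cost = 53.310 × £35 = £1,865.85
Average inventory = 287/2 = 143.5; holding cost = 143.5 × £13 = £1,865.50
Total = £1,865.85 + £1,865.50 = £3,731.35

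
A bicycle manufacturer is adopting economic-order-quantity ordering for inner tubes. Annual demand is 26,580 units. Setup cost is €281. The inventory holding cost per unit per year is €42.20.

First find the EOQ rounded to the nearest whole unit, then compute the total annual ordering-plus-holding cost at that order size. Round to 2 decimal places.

Optimal lot size Q* = (2 × 26,580 × €281 / €42.2)^½ ≈ 594.96 → Q = 595 units
Ordering: D/Q × S = 26,580/595 × €281 = €12,552.91
Holding:  Q/2 × H = 595/2 × €42.2 = €12,554.50
Total = €12,552.91 + €12,554.50 = €25,107.41

€25,107.41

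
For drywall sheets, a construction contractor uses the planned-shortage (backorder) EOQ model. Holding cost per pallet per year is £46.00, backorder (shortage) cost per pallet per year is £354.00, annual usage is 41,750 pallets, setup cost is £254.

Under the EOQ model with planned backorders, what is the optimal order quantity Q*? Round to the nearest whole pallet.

722 pallets

Q* = √(2DS/H) · √((H + b)/b)
   = √(2 × 41,750 × 254 / 46) · √((46 + 354) / 354)
   = 679.018 × 1.0630 ≈ 721.79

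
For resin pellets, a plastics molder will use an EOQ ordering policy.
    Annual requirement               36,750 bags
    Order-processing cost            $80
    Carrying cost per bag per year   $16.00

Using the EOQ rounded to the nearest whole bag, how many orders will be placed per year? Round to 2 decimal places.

2DS/H = 2·36,750·80/16 = 367,500.00
EOQ = √367,500.00 ≈ 606.22 → Q = 606
N = D/Q = 36,750/606 ≈ 60.644 orders/yr

60.64 orders per year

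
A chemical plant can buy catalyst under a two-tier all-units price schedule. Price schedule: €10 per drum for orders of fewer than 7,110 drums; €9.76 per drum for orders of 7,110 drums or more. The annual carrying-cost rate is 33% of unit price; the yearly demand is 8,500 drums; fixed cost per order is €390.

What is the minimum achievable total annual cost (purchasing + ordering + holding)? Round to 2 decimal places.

€89,677.50

H₁ = 33%×€10 = €3.3000;  H₂ = 33%×€9.76 = €3.2208
EOQ₁ = √(2×8,500×390/3.3000) = 1,417.42  (< 7,110, feasible at tier 1)
EOQ₂ = √(2×8,500×390/3.2208) = 1,434.75  (< 7,110 → use Q = 7,110 at tier-2 price)
TC(tier 1 (EOQ₁), Q≈1,417.4) = €89,677.50
TC(tier 2, Q≈7,110.0) = €94,876.19
Minimum at tier 1 (EOQ₁): €89,677.50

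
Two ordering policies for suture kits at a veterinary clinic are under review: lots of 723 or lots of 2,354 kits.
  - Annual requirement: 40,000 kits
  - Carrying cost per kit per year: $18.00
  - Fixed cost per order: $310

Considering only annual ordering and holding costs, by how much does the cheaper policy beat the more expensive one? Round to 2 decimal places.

$2,795.87

TC(Q) = (D/Q)S + (Q/2)H
TC(723) = (40,000/723)×310 + (723/2)×18 = $23,657.76
TC(2,354) = (40,000/2,354)×310 + (2,354/2)×18 = $26,453.63
Cheaper: Q = 723.  Difference = $2,795.87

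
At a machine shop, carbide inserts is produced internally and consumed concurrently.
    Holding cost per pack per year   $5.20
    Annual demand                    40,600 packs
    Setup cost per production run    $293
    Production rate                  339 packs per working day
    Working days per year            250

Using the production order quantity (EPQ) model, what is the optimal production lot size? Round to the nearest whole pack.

d = 40,600/250 = 162.4000 packs/day;  effective holding cost H(1 − d/p) = 5.2·(1 − 162.4000/339) = 2.70891
Q* = √(2DS / H_eff) = √(2·40,600·293 / 2.70891) ≈ 2,963.57

2,964 packs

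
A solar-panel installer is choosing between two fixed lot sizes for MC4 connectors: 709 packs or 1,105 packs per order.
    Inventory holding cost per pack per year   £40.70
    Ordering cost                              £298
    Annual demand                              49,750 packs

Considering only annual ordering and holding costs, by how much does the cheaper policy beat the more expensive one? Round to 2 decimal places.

TC(Q) = (D/Q)S + (Q/2)H
TC(709) = (49,750/709)×298 + (709/2)×40.7 = £35,338.59
TC(1,105) = (49,750/1,105)×298 + (1,105/2)×40.7 = £35,903.49
|ΔTC| = |£35,338.59 − £35,903.49| = £564.90

£564.90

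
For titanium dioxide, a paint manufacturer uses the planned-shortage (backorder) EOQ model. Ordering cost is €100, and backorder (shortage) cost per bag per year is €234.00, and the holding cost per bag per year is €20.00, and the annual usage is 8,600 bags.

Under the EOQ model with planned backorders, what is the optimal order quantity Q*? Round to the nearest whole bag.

Basic EOQ = √(2·8,600·100/20) = 293.258
Backorder adjustment √((H+b)/b) = √((20+234)/234) = 1.0419
Q* = 293.258 × 1.0419 ≈ 305.53

306 bags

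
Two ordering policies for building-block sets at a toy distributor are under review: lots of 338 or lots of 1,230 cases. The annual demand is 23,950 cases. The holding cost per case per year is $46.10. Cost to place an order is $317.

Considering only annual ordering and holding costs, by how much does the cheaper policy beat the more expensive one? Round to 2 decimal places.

TC(Q) = (D/Q)S + (Q/2)H
TC(338) = (23,950/338)×317 + (338/2)×46.1 = $30,252.88
TC(1,230) = (23,950/1,230)×317 + (1,230/2)×46.1 = $34,523.98
Cheaper: Q = 338.  Difference = $4,271.10

$4,271.10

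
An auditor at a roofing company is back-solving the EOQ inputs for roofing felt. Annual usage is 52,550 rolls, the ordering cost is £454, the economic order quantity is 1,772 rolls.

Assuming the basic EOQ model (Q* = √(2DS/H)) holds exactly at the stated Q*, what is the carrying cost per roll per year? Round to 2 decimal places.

£15.20

Since Q* = (2DS/H)^½, squaring gives Q*²·H = 2DS.
H = 2DS / Q² = 2 × 52,550 × 454 / 1,772² = 15.1961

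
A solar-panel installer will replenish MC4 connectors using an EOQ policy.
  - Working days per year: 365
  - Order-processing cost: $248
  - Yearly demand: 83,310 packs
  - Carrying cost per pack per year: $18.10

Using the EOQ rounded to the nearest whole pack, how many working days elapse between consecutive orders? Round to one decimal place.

Optimal lot size Q* = (2 × 83,310 × $248 / $18.1)^½ ≈ 1,510.95 → Q = 1,511 packs
Days between orders = 365 / (D/Q) = 365 / 55.136 ≈ 6.620

6.6 days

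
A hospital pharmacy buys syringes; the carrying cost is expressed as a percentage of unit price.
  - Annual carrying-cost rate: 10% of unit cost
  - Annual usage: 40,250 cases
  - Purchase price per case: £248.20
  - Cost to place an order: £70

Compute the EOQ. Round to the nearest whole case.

Holding cost per case per year: H = 10% × £248.2 = £24.8200
Optimal lot size Q* = (2 × 40,250 × £70 / £24.82)^½ ≈ 476.48

476 cases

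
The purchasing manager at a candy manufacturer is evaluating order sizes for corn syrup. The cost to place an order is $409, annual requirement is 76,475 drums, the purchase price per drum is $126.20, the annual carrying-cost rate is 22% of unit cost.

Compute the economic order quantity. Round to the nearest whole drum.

Carrying cost H = $126.2 × 22% = $27.7640/drum/yr
Optimal lot size Q* = (2 × 76,475 × $409 / $27.764)^½ ≈ 1,501.05

1,501 drums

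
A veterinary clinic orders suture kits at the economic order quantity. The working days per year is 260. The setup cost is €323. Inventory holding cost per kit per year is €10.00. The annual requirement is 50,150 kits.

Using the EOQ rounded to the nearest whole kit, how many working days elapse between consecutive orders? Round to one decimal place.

9.3 days

Q* = √(2·D·S / H) = √(2·50,150·323 / 10) = √3,239,690.0 ≈ 1,799.91 → Q = 1,800 kits
Days between orders = 260 / (D/Q) = 260 / 27.861 ≈ 9.332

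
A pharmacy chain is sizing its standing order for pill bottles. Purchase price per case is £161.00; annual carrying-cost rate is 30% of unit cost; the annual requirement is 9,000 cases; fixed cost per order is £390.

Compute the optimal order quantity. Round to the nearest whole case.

Holding cost per case per year: H = 30% × £161 = £48.3000
Q* = √(2·D·S / H) = √(2·9,000·390 / 48.3) = √145,341.6 ≈ 381.24

381 cases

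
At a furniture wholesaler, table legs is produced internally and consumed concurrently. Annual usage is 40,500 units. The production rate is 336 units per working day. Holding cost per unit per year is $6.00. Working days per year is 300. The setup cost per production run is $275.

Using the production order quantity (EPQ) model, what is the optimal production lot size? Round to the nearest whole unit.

2,491 units

Daily demand d = 40,500/300 = 135.000; p = 336; 1 − d/p = 0.59821
EPQ = √(2DS / (H(1 − d/p)))
    = √(2 × 40,500 × 275 / (6 × 0.59821)) ≈ 2,491.18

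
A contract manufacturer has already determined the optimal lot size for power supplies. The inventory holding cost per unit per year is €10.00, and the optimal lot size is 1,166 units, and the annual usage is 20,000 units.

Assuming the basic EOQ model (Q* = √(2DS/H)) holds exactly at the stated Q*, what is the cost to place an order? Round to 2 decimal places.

Since Q* = (2DS/H)^½, squaring gives Q*²·H = 2DS.
S = Q²H / (2D) = 1,166² × 10 / (2 × 20,000) = 339.8890

€339.89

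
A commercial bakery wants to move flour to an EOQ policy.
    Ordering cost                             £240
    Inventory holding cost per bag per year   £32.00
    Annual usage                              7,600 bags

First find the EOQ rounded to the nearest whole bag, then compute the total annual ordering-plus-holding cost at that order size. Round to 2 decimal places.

Optimal lot size Q* = (2 × 7,600 × £240 / £32)^½ ≈ 337.64 → Q = 338 bags
Orders/yr = 7,600/338 = 22.485; ordering cost = 22.485 × £240 = £5,396.45
Average inventory = 338/2 = 169; holding cost = 169 × £32 = £5,408.00
Total = £5,396.45 + £5,408.00 = £10,804.45

£10,804.45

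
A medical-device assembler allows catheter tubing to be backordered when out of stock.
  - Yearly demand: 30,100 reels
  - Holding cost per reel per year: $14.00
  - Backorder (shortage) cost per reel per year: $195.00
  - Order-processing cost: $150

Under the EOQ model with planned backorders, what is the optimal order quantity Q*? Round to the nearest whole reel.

Basic EOQ = √(2·30,100·150/14) = 803.119
Backorder adjustment √((H+b)/b) = √((14+195)/195) = 1.0353
Q* = 803.119 × 1.0353 ≈ 831.45

831 reels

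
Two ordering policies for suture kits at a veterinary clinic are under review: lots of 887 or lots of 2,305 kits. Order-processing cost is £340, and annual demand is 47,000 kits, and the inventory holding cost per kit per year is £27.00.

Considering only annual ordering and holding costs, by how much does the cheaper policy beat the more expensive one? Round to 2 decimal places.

£8,059.97

TC(Q) = (D/Q)S + (Q/2)H
TC(887) = (47,000/887)×340 + (887/2)×27 = £29,990.28
TC(2,305) = (47,000/2,305)×340 + (2,305/2)×27 = £38,050.25
Lots of 887 are cheaper by £8,059.97.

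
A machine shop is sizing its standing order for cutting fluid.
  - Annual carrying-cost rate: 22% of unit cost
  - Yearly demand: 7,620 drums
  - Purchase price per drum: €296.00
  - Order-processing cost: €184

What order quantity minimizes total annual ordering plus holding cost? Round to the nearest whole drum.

H = i·C = 0.22 × €296 = €65.1200 per drum-year
2DS/H = 2·7,620·184/65.12 = 43,061.43
EOQ = √43,061.43 ≈ 207.51

208 drums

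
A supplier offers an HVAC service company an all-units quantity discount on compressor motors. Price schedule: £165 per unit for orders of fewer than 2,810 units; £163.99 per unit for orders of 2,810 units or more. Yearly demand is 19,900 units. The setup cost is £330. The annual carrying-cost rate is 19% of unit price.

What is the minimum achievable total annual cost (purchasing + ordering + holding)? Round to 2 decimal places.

H₁ = 19%×£165 = £31.3500;  H₂ = 19%×£163.99 = £31.1581
EOQ₁ = √(2×19,900×330/31.3500) = 647.26  (< 2,810, feasible at tier 1)
EOQ₂ = √(2×19,900×330/31.1581) = 649.25  (< 2,810 → use Q = 2,810 at tier-2 price)
TC(tier 1 (EOQ₁), Q≈647.3) = £3,303,791.65
TC(tier 2, Q≈2,810.0) = £3,309,515.14
Minimum at tier 1 (EOQ₁): £3,303,791.65

£3,303,791.65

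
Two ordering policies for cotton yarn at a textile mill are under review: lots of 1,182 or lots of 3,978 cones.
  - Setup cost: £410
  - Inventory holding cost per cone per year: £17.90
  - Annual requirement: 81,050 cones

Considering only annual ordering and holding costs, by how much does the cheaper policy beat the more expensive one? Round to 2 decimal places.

For each Q, cost = (D/Q)·S + (Q/2)·H.
TC(1,182) = (81,050/1,182)×410 + (1,182/2)×17.9 = £38,692.69
TC(3,978) = (81,050/3,978)×410 + (3,978/2)×17.9 = £43,956.67
Cheaper: Q = 1,182.  Difference = £5,263.98

£5,263.98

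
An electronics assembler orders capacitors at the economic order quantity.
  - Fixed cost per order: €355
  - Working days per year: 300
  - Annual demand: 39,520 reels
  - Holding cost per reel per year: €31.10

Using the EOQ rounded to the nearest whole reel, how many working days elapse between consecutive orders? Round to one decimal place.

Optimal lot size Q* = (2 × 39,520 × €355 / €31.1)^½ ≈ 949.86 → Q = 950 reels
T = Q/D × 300 days = 950/39,520 × 300 = 7.212 days

7.2 days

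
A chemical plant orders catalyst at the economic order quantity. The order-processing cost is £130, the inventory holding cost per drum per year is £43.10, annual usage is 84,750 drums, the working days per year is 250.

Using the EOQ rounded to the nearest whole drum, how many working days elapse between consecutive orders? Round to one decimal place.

Q* = √(2·D·S / H) = √(2·84,750·130 / 43.1) = √511,252.9 ≈ 715.02 → Q = 715 drums
Cycle time = (working days × Q)/D = (250 × 715) / 84,750 = 2.109 days

2.1 days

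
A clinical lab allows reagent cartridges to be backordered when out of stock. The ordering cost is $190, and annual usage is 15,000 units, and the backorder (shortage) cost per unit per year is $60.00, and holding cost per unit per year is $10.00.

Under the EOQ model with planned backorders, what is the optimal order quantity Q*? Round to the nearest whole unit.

Basic EOQ = √(2·15,000·190/10) = 754.983
Backorder adjustment √((H+b)/b) = √((10+60)/60) = 1.0801
Q* = 754.983 × 1.0801 ≈ 815.48

815 units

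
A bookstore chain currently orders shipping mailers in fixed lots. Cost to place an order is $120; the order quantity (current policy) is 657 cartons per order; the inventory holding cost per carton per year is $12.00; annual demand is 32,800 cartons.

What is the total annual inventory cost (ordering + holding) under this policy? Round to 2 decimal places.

Annual ordering cost = (D/Q)·S = (32,800/657) × 120 = $5,990.87
Annual holding cost  = (Q/2)·H = (657/2) × 12 = $3,942.00
Total = $5,990.87 + $3,942.00 = $9,932.87

$9,932.87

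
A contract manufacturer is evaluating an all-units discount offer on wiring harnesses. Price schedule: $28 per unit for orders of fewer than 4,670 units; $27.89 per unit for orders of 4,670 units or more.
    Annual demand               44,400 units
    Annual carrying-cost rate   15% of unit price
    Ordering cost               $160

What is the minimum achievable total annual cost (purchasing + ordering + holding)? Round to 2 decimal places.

H₁ = 15%×$28 = $4.2000;  H₂ = 15%×$27.89 = $4.1835
EOQ₁ = √(2×44,400×160/4.2000) = 1,839.25  (< 4,670, feasible at tier 1)
EOQ₂ = √(2×44,400×160/4.1835) = 1,842.88  (< 4,670 → use Q = 4,670 at tier-2 price)
TC(tier 1 (EOQ₁), Q≈1,839.3) = $1,250,924.87
TC(tier 2, Q≈4,670.0) = $1,249,605.67
Minimum at tier 2: $1,249,605.67

$1,249,605.67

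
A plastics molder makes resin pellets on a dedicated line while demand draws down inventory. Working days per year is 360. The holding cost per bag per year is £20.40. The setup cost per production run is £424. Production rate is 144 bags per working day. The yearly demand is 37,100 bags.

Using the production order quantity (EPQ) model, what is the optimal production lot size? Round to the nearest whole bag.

2,329 bags

Daily demand d = 37,100/360 = 103.056; p = 144; 1 − d/p = 0.28434
EPQ = √(2DS / (H(1 − d/p)))
    = √(2 × 37,100 × 424 / (20.4 × 0.28434)) ≈ 2,328.91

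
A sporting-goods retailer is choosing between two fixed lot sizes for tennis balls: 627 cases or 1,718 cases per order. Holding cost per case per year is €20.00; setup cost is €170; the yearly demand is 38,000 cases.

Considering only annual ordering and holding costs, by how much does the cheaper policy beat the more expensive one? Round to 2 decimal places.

For each Q, cost = (D/Q)·S + (Q/2)·H.
TC(627) = (38,000/627)×170 + (627/2)×20 = €16,573.03
TC(1,718) = (38,000/1,718)×170 + (1,718/2)×20 = €20,940.19
Cheaper: Q = 627.  Difference = €4,367.16

€4,367.16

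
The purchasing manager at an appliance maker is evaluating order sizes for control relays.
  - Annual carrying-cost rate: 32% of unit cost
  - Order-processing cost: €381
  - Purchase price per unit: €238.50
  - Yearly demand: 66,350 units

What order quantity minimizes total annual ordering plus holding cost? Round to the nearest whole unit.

814 units

Holding cost per unit per year: H = 32% × €238.5 = €76.3200
EOQ = √(2DS/H) = √(2 × 66,350 × 381 / 76.32)
    = √(662,456.76) ≈ 813.91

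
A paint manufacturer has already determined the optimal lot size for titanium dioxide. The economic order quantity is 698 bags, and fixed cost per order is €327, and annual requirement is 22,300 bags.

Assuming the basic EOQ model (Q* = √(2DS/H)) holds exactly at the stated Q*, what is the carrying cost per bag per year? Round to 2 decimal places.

€29.93

Since Q* = (2DS/H)^½, squaring gives Q*²·H = 2DS.
H = 2DS / Q² = 2 × 22,300 × 327 / 698² = 29.9345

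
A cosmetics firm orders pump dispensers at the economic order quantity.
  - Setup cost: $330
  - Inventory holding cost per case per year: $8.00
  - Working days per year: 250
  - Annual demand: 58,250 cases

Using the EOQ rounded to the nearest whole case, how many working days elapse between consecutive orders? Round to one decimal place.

EOQ = √(2DS/H) = √(2 × 58,250 × 330 / 8)
    = √(4,805,625.00) ≈ 2,192.17 → Q = 2,192 cases
T = Q/D × 250 days = 2,192/58,250 × 250 = 9.408 days

9.4 days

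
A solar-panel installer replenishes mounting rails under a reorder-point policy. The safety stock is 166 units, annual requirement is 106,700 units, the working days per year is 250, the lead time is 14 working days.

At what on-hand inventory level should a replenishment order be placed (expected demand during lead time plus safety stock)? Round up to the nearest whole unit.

6,142 units

Daily demand d = 106,700 / 250 = 426.800 units/day
Demand during lead time = 426.800 × 14 = 5,975.20
Reorder point = 5,975.20 + 166 = 6,141.20 → round up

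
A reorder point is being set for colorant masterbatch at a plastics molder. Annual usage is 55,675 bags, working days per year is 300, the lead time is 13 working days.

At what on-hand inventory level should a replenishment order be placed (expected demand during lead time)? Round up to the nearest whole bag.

2,413 bags

Daily demand d = 55,675 / 300 = 185.583 bags/day
Demand during lead time = 185.583 × 13 = 2,412.58
Reorder point = 2,412.58 → round up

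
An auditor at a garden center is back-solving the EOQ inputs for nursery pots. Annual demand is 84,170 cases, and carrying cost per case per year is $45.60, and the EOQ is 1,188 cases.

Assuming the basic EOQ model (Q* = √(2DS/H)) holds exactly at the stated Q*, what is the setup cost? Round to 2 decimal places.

$382.31

EOQ relation: Q² = 2DS/H, so rearrange for the unknown.
S = Q²H / (2D) = 1,188² × 45.6 / (2 × 84,170) = 382.3054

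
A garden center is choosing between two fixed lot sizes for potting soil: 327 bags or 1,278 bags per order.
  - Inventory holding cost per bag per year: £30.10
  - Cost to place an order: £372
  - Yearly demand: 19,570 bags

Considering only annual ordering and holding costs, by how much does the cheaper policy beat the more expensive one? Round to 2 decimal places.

£2,254.14

For each Q, cost = (D/Q)·S + (Q/2)·H.
TC(327) = (19,570/327)×372 + (327/2)×30.1 = £27,184.47
TC(1,278) = (19,570/1,278)×372 + (1,278/2)×30.1 = £24,930.33
Cheaper: Q = 1,278.  Difference = £2,254.14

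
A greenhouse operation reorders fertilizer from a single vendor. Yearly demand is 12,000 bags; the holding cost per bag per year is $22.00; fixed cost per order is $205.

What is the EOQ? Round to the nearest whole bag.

Q* = √(2·D·S / H) = √(2·12,000·205 / 22) = √223,636.4 ≈ 472.90

473 bags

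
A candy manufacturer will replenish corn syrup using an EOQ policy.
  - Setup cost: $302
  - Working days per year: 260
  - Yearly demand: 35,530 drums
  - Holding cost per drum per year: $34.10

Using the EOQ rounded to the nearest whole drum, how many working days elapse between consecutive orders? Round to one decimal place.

5.8 days

Optimal lot size Q* = (2 × 35,530 × $302 / $34.1)^½ ≈ 793.30 → Q = 793 drums
Days between orders = 260 / (D/Q) = 260 / 44.805 ≈ 5.803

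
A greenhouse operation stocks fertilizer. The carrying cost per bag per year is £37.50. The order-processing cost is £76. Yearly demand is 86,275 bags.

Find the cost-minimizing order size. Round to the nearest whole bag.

EOQ = √(2DS/H) = √(2 × 86,275 × 76 / 37.5)
    = √(349,701.33) ≈ 591.36

591 bags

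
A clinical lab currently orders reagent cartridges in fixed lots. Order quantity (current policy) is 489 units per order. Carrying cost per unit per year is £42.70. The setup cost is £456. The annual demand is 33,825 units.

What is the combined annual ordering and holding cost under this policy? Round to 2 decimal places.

£41,982.48

Orders/yr = 33,825/489 = 69.172; ordering cost = 69.172 × £456 = £31,542.33
Average inventory = 489/2 = 244.5; holding cost = 244.5 × £42.7 = £10,440.15
Total = £31,542.33 + £10,440.15 = £41,982.48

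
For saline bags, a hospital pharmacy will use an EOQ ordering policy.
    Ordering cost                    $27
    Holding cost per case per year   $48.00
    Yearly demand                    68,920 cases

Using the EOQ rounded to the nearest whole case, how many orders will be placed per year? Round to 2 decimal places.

247.91 orders per year

2DS/H = 2·68,920·27/48 = 77,535.00
EOQ = √77,535.00 ≈ 278.45 → Q = 278
Orders per year = D/Q = 68,920 / 278 = 247.914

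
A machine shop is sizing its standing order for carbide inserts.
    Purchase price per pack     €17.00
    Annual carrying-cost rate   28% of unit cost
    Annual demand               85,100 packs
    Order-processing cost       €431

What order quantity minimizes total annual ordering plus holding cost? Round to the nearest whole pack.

Carrying cost H = €17 × 28% = €4.7600/pack/yr
Optimal lot size Q* = (2 × 85,100 × €431 / €4.76)^½ ≈ 3,925.68

3,926 packs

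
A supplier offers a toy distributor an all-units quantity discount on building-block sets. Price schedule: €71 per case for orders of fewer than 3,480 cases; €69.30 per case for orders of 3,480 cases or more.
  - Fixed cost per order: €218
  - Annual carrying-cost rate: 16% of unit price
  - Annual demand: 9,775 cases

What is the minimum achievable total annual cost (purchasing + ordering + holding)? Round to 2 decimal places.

€697,312.96

H₁ = 16%×€71 = €11.3600;  H₂ = 16%×€69.30 = €11.0880
EOQ₁ = √(2×9,775×218/11.3600) = 612.51  (< 3,480, feasible at tier 1)
EOQ₂ = √(2×9,775×218/11.0880) = 619.98  (< 3,480 → use Q = 3,480 at tier-2 price)
TC(tier 1 (EOQ₁), Q≈612.5) = €700,983.10
TC(tier 2, Q≈3,480.0) = €697,312.96
Minimum at tier 2: €697,312.96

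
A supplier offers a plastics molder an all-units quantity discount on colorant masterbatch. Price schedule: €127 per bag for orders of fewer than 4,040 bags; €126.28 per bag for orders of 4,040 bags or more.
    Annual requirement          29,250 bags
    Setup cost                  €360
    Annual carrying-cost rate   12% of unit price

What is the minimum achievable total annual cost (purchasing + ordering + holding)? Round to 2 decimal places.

H₁ = 12%×€127 = €15.2400;  H₂ = 12%×€126.28 = €15.1536
EOQ₁ = √(2×29,250×360/15.2400) = 1,175.54  (< 4,040, feasible at tier 1)
EOQ₂ = √(2×29,250×360/15.1536) = 1,178.88  (< 4,040 → use Q = 4,040 at tier-2 price)
TC(tier 1 (EOQ₁), Q≈1,175.5) = €3,732,665.20
TC(tier 2, Q≈4,040.0) = €3,726,906.71
Minimum at tier 2: €3,726,906.71

€3,726,906.71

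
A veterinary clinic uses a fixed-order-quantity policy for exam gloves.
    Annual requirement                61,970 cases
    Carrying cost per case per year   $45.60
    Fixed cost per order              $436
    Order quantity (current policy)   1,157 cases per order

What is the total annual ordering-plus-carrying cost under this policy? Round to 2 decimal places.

Ordering: D/Q × S = 61,970/1,157 × $436 = $23,352.57
Holding:  Q/2 × H = 1,157/2 × $45.6 = $26,379.60
Total = $23,352.57 + $26,379.60 = $49,732.17

$49,732.17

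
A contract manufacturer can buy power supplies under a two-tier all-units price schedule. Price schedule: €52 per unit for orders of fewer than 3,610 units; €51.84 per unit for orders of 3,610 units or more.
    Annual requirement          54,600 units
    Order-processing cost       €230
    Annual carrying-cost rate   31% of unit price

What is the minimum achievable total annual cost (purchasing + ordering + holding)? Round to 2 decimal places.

€2,859,321.38

H₁ = 31%×€52 = €16.1200;  H₂ = 31%×€51.84 = €16.0704
EOQ₁ = √(2×54,600×230/16.1200) = 1,248.22  (< 3,610, feasible at tier 1)
EOQ₂ = √(2×54,600×230/16.0704) = 1,250.15  (< 3,610 → use Q = 3,610 at tier-2 price)
TC(tier 1 (EOQ₁), Q≈1,248.2) = €2,859,321.38
TC(tier 2, Q≈3,610.0) = €2,862,949.74
Minimum at tier 1 (EOQ₁): €2,859,321.38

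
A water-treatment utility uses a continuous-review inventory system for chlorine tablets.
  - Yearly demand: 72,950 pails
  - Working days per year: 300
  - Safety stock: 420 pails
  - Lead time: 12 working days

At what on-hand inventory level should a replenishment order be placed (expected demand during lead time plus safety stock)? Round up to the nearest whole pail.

Daily demand d = 72,950 / 300 = 243.167 pails/day
Demand during lead time = 243.167 × 12 = 2,918.00
Reorder point = 2,918.00 + 420 = 3,338.00 → round up

3,338 pails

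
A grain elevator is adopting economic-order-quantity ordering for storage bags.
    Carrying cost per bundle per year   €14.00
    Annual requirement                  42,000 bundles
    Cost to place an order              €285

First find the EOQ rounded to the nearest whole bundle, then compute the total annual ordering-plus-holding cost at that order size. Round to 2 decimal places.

€18,307.38

Optimal lot size Q* = (2 × 42,000 × €285 / €14)^½ ≈ 1,307.67 → Q = 1,308 bundles
Annual ordering cost = (D/Q)·S = (42,000/1,308) × 285 = €9,151.38
Annual holding cost  = (Q/2)·H = (1,308/2) × 14 = €9,156.00
Total = €9,151.38 + €9,156.00 = €18,307.38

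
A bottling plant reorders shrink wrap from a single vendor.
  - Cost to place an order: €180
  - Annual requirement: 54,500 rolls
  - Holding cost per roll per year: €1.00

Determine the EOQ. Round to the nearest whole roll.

2DS/H = 2·54,500·180/1 = 19,620,000.00
EOQ = √19,620,000.00 ≈ 4,429.45

4,429 rolls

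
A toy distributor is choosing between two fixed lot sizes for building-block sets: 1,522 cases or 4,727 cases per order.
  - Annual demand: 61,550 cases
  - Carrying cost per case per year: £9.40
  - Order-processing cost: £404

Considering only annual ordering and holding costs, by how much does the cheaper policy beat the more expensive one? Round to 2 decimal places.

£3,986.12

TC(Q) = (D/Q)S + (Q/2)H
TC(1,522) = (61,550/1,522)×404 + (1,522/2)×9.4 = £23,491.24
TC(4,727) = (61,550/4,727)×404 + (4,727/2)×9.4 = £27,477.36
Lots of 1,522 are cheaper by £3,986.12.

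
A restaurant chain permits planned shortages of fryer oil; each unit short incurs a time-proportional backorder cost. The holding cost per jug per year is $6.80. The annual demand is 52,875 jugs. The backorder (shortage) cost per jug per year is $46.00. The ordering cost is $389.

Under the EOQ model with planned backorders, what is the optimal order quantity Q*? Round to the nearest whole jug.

2,635 jugs

Q* = √(2DS/H) · √((H + b)/b)
   = √(2 × 52,875 × 389 / 6.8) · √((6.8 + 46) / 46)
   = 2,459.578 × 1.0714 ≈ 2,635.11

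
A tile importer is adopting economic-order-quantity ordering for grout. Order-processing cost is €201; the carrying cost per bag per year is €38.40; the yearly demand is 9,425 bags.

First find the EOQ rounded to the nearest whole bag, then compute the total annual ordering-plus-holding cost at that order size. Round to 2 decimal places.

EOQ = √(2DS/H) = √(2 × 9,425 × 201 / 38.4)
    = √(98,667.97) ≈ 314.11 → Q = 314 bags
Ordering: D/Q × S = 9,425/314 × €201 = €6,033.20
Holding:  Q/2 × H = 314/2 × €38.4 = €6,028.80
Total = €6,033.20 + €6,028.80 = €12,062.00

€12,062.00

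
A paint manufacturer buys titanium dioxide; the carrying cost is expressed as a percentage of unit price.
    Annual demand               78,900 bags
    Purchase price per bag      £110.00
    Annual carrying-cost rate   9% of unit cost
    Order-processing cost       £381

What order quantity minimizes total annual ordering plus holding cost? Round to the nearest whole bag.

Holding cost per bag per year: H = 9% × £110 = £9.9000
Optimal lot size Q* = (2 × 78,900 × £381 / £9.9)^½ ≈ 2,464.33

2,464 bags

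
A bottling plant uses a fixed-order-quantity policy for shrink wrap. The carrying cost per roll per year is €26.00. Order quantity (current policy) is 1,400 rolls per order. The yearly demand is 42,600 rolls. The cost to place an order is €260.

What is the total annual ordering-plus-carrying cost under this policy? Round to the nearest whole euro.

€26,111

Annual ordering cost = (D/Q)·S = (42,600/1,400) × 260 = €7,911.43
Annual holding cost  = (Q/2)·H = (1,400/2) × 26 = €18,200.00
Total = €7,911.43 + €18,200.00 = €26,111.43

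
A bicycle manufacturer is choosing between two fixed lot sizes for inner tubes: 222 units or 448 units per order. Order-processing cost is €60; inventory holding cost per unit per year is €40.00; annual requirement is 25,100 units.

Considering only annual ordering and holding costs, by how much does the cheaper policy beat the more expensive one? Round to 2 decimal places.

€1,097.82

TC(Q) = (D/Q)S + (Q/2)H
TC(222) = (25,100/222)×60 + (222/2)×40 = €11,223.78
TC(448) = (25,100/448)×60 + (448/2)×40 = €12,321.61
Cheaper: Q = 222.  Difference = €1,097.82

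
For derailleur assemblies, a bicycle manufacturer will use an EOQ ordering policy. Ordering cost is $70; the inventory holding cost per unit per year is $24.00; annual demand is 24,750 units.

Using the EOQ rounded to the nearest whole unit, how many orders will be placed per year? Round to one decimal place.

EOQ = √(2DS/H) = √(2 × 24,750 × 70 / 24)
    = √(144,375.00) ≈ 379.97 → Q = 380
Orders per year = D/Q = 24,750 / 380 = 65.132

65.1 orders per year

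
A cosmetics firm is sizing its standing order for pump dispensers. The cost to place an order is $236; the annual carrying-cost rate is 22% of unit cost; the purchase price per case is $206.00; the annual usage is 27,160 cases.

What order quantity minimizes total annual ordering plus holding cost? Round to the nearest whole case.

532 cases

Holding cost per case per year: H = 22% × $206 = $45.3200
Q* = √(2·D·S / H) = √(2·27,160·236 / 45.32) = √282,866.7 ≈ 531.85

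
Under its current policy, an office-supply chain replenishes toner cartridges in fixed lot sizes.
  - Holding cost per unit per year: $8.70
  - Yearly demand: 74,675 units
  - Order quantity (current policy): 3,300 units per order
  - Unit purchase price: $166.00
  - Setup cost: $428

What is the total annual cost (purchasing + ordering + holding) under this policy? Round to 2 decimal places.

$12,420,090.12

Ordering: D/Q × S = 74,675/3,300 × $428 = $9,685.12
Holding:  Q/2 × H = 3,300/2 × $8.7 = $14,355.00
Purchase cost = D·C = 74,675 × 166 = $12,396,050.00
Total = $9,685.12 + $14,355.00 + $12,396,050.00 = $12,420,090.12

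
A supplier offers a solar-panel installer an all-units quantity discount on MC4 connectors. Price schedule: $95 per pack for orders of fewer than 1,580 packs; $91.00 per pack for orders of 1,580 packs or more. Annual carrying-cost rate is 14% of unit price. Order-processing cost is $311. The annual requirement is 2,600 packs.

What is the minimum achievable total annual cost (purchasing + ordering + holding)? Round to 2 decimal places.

H₁ = 14%×$95 = $13.3000;  H₂ = 14%×$91.00 = $12.7400
EOQ₁ = √(2×2,600×311/13.3000) = 348.70  (< 1,580, feasible at tier 1)
EOQ₂ = √(2×2,600×311/12.7400) = 356.28  (< 1,580 → use Q = 1,580 at tier-2 price)
TC(tier 1 (EOQ₁), Q≈348.7) = $251,637.75
TC(tier 2, Q≈1,580.0) = $247,176.37
Minimum at tier 2: $247,176.37

$247,176.37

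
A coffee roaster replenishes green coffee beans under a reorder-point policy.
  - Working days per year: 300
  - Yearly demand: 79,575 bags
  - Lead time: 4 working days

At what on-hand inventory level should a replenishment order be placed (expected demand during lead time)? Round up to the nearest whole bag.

Daily demand d = 79,575 / 300 = 265.250 bags/day
Demand during lead time = 265.250 × 4 = 1,061.00
Reorder point = 1,061.00 → round up

1,061 bags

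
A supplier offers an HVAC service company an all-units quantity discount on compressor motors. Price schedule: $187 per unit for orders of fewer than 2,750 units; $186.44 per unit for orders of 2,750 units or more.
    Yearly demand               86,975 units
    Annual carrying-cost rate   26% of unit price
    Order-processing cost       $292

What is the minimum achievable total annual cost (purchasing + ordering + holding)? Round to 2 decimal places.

$16,291,506.46

H₁ = 26%×$187 = $48.6200;  H₂ = 26%×$186.44 = $48.4744
EOQ₁ = √(2×86,975×292/48.6200) = 1,022.11  (< 2,750, feasible at tier 1)
EOQ₂ = √(2×86,975×292/48.4744) = 1,023.64  (< 2,750 → use Q = 2,750 at tier-2 price)
TC(tier 1 (EOQ₁), Q≈1,022.1) = $16,314,019.82
TC(tier 2, Q≈2,750.0) = $16,291,506.46
Minimum at tier 2: $16,291,506.46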